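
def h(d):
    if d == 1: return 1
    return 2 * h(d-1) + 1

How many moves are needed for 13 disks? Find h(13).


h(13) = 2 * h(12) + 1
h(12) = 2 * h(11) + 1
h(11) = 2 * h(10) + 1
h(10) = 2 * h(9) + 1
h(9) = 2 * h(8) + 1
h(8) = 2 * h(7) + 1
h(7) = 2 * h(6) + 1
h(6) = 2 * h(5) + 1
h(5) = 2 * h(4) + 1
h(4) = 2 * h(3) + 1
h(3) = 2 * h(2) + 1
h(2) = 2 * h(1) + 1
h(1) = 1  (base case)
h(2) = 2 * 1 + 1 = 3
h(3) = 2 * 3 + 1 = 7
h(4) = 2 * 7 + 1 = 15
h(5) = 2 * 15 + 1 = 31
h(6) = 2 * 31 + 1 = 63
h(7) = 2 * 63 + 1 = 127
h(8) = 2 * 127 + 1 = 255
h(9) = 2 * 255 + 1 = 511
h(10) = 2 * 511 + 1 = 1023
h(11) = 2 * 1023 + 1 = 2047
h(12) = 2 * 2047 + 1 = 4095
h(13) = 2 * 4095 + 1 = 8191

8191


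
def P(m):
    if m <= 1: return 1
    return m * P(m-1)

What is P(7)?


P(7)
= 7 * P(6)
= 7 * 6 * P(5)
= 7 * 6 * 5 * P(4)
= 7 * 6 * 5 * 4 * P(3)
= 7 * 6 * 5 * 4 * 3 * P(2)
= 7 * 6 * 5 * 4 * 3 * 2 * P(1)
= 7 * 6 * 5 * 4 * 3 * 2 * 1
= 5040

5040


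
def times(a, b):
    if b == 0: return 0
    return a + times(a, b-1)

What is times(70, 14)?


times(70, 14) = 70 + times(70, 13)
times(70, 13) = 70 + times(70, 12)
times(70, 12) = 70 + times(70, 11)
times(70, 11) = 70 + times(70, 10)
times(70, 10) = 70 + times(70, 9)
times(70, 9) = 70 + times(70, 8)
times(70, 8) = 70 + times(70, 7)
times(70, 7) = 70 + times(70, 6)
times(70, 6) = 70 + times(70, 5)
times(70, 5) = 70 + times(70, 4)
times(70, 4) = 70 + times(70, 3)
times(70, 3) = 70 + times(70, 2)
times(70, 2) = 70 + times(70, 1)
times(70, 1) = 70 + times(70, 0)
times(70, 0) = 0  (base case)
Total: 70 + 70 + 70 + 70 + 70 + 70 + 70 + 70 + 70 + 70 + 70 + 70 + 70 + 70 + 0 = 980

980


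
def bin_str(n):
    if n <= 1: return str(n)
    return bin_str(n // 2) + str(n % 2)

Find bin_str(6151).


bin_str(6151) = bin_str(3075) + '1'
bin_str(3075) = bin_str(1537) + '1'
bin_str(1537) = bin_str(768) + '1'
bin_str(768) = bin_str(384) + '0'
bin_str(384) = bin_str(192) + '0'
bin_str(192) = bin_str(96) + '0'
bin_str(96) = bin_str(48) + '0'
bin_str(48) = bin_str(24) + '0'
bin_str(24) = bin_str(12) + '0'
bin_str(12) = bin_str(6) + '0'
bin_str(6) = bin_str(3) + '0'
bin_str(3) = bin_str(1) + '1'
bin_str(1) = '1'  (base case)
Concatenating: '1' + '1' + '0' + '0' + '0' + '0' + '0' + '0' + '0' + '0' + '1' + '1' + '1' = '1100000000111'

1100000000111


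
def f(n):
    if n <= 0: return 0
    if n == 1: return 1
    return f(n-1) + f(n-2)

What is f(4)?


Computing f(4) bottom-up:
f(0) = 0
f(1) = 1
f(2) = f(1) + f(0) = 1 + 0 = 1
f(3) = f(2) + f(1) = 1 + 1 = 2
f(4) = f(3) + f(2) = 2 + 1 = 3

3


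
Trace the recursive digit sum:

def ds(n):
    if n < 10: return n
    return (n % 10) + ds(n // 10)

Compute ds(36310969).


ds(36310969) = 9 + ds(3631096)
ds(3631096) = 6 + ds(363109)
ds(363109) = 9 + ds(36310)
ds(36310) = 0 + ds(3631)
ds(3631) = 1 + ds(363)
ds(363) = 3 + ds(36)
ds(36) = 6 + ds(3)
ds(3) = 3  (base case)
Total: 9 + 6 + 9 + 0 + 1 + 3 + 6 + 3 = 37

37


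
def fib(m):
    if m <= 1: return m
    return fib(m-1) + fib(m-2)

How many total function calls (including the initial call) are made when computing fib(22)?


Let C(n) = total calls for fib(n)
C(0) = 1, C(1) = 1
C(2) = 1 + C(1) + C(0) = 1 + 1 + 1 = 3
C(3) = 1 + C(2) + C(1) = 1 + 3 + 1 = 5
C(4) = 1 + C(3) + C(2) = 1 + 5 + 3 = 9
C(5) = 1 + C(4) + C(3) = 1 + 9 + 5 = 15
C(6) = 1 + C(5) + C(4) = 1 + 15 + 9 = 25
C(7) = 1 + C(6) + C(5) = 1 + 25 + 15 = 41
C(8) = 1 + C(7) + C(6) = 1 + 41 + 25 = 67
C(9) = 1 + C(8) + C(7) = 1 + 67 + 41 = 109
C(10) = 1 + C(9) + C(8) = 1 + 109 + 67 = 177
C(11) = 1 + C(10) + C(9) = 1 + 177 + 109 = 287
C(12) = 1 + C(11) + C(10) = 1 + 287 + 177 = 465
C(13) = 1 + C(12) + C(11) = 1 + 465 + 287 = 753
C(14) = 1 + C(13) + C(12) = 1 + 753 + 465 = 1219
C(15) = 1 + C(14) + C(13) = 1 + 1219 + 753 = 1973
C(16) = 1 + C(15) + C(14) = 1 + 1973 + 1219 = 3193
C(17) = 1 + C(16) + C(15) = 1 + 3193 + 1973 = 5167
C(18) = 1 + C(17) + C(16) = 1 + 5167 + 3193 = 8361
C(19) = 1 + C(18) + C(17) = 1 + 8361 + 5167 = 13529
C(20) = 1 + C(19) + C(18) = 1 + 13529 + 8361 = 21891
C(21) = 1 + C(20) + C(19) = 1 + 21891 + 13529 = 35421
C(22) = 1 + C(21) + C(20) = 1 + 35421 + 21891 = 57313

57313


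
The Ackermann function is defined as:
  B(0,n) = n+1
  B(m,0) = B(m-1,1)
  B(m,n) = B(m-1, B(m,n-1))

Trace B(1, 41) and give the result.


B(1, 41) = B(0, B(1, 40))
  B(1, 40) = B(0, B(1, 39))
    B(1, 39) = B(0, B(1, 38))
      B(1, 38) = B(0, B(1, 37))
        B(1, 37) = B(0, B(1, 36))
          B(1, 36) = B(0, B(1, 35))
          B(1, 35) = B(0, B(1, 34))
          B(1, 34) = B(0, B(1, 33))
          B(1, 33) = B(0, B(1, 32))
          B(1, 32) = B(0, B(1, 31))
          B(1, 31) = B(0, B(1, 30))
          B(1, 30) = B(0, B(1, 29))
          B(1, 29) = B(0, B(1, 28))
          B(1, 28) = B(0, B(1, 27))
          B(1, 27) = B(0, B(1, 26))
          B(1, 26) = B(0, B(1, 25))
          B(1, 25) = B(0, B(1, 24))
          B(1, 24) = B(0, B(1, 23))
          B(1, 23) = B(0, B(1, 22))
          B(1, 22) = B(0, B(1, 21))
          B(1, 21) = B(0, B(1, 20))
          B(1, 20) = B(0, B(1, 19))
          B(1, 19) = B(0, B(1, 18))
          B(1, 18) = B(0, B(1, 17))
          B(1, 17) = B(0, B(1, 16))
... (trace truncated)
Result: B(1, 41) = 43

43


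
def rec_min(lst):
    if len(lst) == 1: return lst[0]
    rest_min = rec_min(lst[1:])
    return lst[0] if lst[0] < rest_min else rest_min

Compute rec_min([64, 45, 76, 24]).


rec_min([64, 45, 76, 24]): compare 64 with rec_min([45, 76, 24])
rec_min([45, 76, 24]): compare 45 with rec_min([76, 24])
rec_min([76, 24]): compare 76 with rec_min([24])
rec_min([24]) = 24  (base case)
Compare 76 with 24 -> 24
Compare 45 with 24 -> 24
Compare 64 with 24 -> 24

24


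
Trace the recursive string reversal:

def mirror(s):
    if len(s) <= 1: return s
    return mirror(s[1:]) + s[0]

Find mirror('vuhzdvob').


mirror('vuhzdvob') = mirror('uhzdvob') + 'v'
mirror('uhzdvob') = mirror('hzdvob') + 'u'
mirror('hzdvob') = mirror('zdvob') + 'h'
mirror('zdvob') = mirror('dvob') + 'z'
mirror('dvob') = mirror('vob') + 'd'
mirror('vob') = mirror('ob') + 'v'
mirror('ob') = mirror('b') + 'o'
mirror('b') = 'b'  (base case)
Concatenating: 'b' + 'o' + 'v' + 'd' + 'z' + 'h' + 'u' + 'v' = 'bovdzhuv'

bovdzhuv


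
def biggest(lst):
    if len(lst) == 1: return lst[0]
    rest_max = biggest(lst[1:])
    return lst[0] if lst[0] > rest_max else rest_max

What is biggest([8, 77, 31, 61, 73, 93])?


biggest([8, 77, 31, 61, 73, 93]): compare 8 with biggest([77, 31, 61, 73, 93])
biggest([77, 31, 61, 73, 93]): compare 77 with biggest([31, 61, 73, 93])
biggest([31, 61, 73, 93]): compare 31 with biggest([61, 73, 93])
biggest([61, 73, 93]): compare 61 with biggest([73, 93])
biggest([73, 93]): compare 73 with biggest([93])
biggest([93]) = 93  (base case)
Compare 73 with 93 -> 93
Compare 61 with 93 -> 93
Compare 31 with 93 -> 93
Compare 77 with 93 -> 93
Compare 8 with 93 -> 93

93


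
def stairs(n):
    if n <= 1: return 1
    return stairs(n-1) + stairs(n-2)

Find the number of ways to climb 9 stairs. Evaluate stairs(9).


Building up from base cases:
stairs(0) = 1
stairs(1) = 1
stairs(2) = stairs(1) + stairs(0) = 1 + 1 = 2
stairs(3) = stairs(2) + stairs(1) = 2 + 1 = 3
stairs(4) = stairs(3) + stairs(2) = 3 + 2 = 5
stairs(5) = stairs(4) + stairs(3) = 5 + 3 = 8
stairs(6) = stairs(5) + stairs(4) = 8 + 5 = 13
stairs(7) = stairs(6) + stairs(5) = 13 + 8 = 21
stairs(8) = stairs(7) + stairs(6) = 21 + 13 = 34
stairs(9) = stairs(8) + stairs(7) = 34 + 21 = 55

55


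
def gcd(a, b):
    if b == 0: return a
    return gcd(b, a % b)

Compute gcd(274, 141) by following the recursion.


gcd(274, 141) = gcd(141, 133)
gcd(141, 133) = gcd(133, 8)
gcd(133, 8) = gcd(8, 5)
gcd(8, 5) = gcd(5, 3)
gcd(5, 3) = gcd(3, 2)
gcd(3, 2) = gcd(2, 1)
gcd(2, 1) = gcd(1, 0)
gcd(1, 0) = 1  (base case)

1


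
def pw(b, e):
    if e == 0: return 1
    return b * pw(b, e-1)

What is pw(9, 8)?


pw(9, 8)
= 9 * pw(9, 7)
= 9 * 9 * pw(9, 6)
= 9 * 9 * 9 * pw(9, 5)
= 9 * 9 * 9 * 9 * pw(9, 4)
= 9 * 9 * 9 * 9 * 9 * pw(9, 3)
= 9 * 9 * 9 * 9 * 9 * 9 * pw(9, 2)
= 9 * 9 * 9 * 9 * 9 * 9 * 9 * pw(9, 1)
= 9 * 9 * 9 * 9 * 9 * 9 * 9 * 9 * pw(9, 0)
= 9 * 9 * 9 * 9 * 9 * 9 * 9 * 9 * 1
= 43046721

43046721


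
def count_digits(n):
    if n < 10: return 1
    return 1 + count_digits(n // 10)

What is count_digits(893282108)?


count_digits(893282108) = 1 + count_digits(89328210)
count_digits(89328210) = 1 + count_digits(8932821)
count_digits(8932821) = 1 + count_digits(893282)
count_digits(893282) = 1 + count_digits(89328)
count_digits(89328) = 1 + count_digits(8932)
count_digits(8932) = 1 + count_digits(893)
count_digits(893) = 1 + count_digits(89)
count_digits(89) = 1 + count_digits(8)
count_digits(8) = 1  (base case: 8 < 10)
Unwinding: 1 + 1 + 1 + 1 + 1 + 1 + 1 + 1 + 1 = 9

9


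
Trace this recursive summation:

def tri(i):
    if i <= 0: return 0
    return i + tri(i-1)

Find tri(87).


tri(87)
= 87 + 86 + 85 + 84 + 83 + 82 + 81 + 80 + 79 + 78 + 77 + 76 + 75 + 74 + 73 + 72 + 71 + 70 + 69 + 68 + 67 + 66 + 65 + 64 + 63 + 62 + 61 + 60 + 59 + 58 + 57 + 56 + 55 + 54 + 53 + 52 + 51 + 50 + 49 + 48 + 47 + 46 + 45 + 44 + 43 + 42 + 41 + 40 + 39 + 38 + 37 + 36 + 35 + 34 + 33 + 32 + 31 + 30 + 29 + 28 + 27 + 26 + 25 + 24 + 23 + 22 + 21 + 20 + 19 + 18 + 17 + 16 + 15 + 14 + 13 + 12 + 11 + 10 + 9 + 8 + 7 + 6 + 5 + 4 + 3 + 2 + 1 + tri(0)
= 87 + 86 + 85 + 84 + 83 + 82 + 81 + 80 + 79 + 78 + 77 + 76 + 75 + 74 + 73 + 72 + 71 + 70 + 69 + 68 + 67 + 66 + 65 + 64 + 63 + 62 + 61 + 60 + 59 + 58 + 57 + 56 + 55 + 54 + 53 + 52 + 51 + 50 + 49 + 48 + 47 + 46 + 45 + 44 + 43 + 42 + 41 + 40 + 39 + 38 + 37 + 36 + 35 + 34 + 33 + 32 + 31 + 30 + 29 + 28 + 27 + 26 + 25 + 24 + 23 + 22 + 21 + 20 + 19 + 18 + 17 + 16 + 15 + 14 + 13 + 12 + 11 + 10 + 9 + 8 + 7 + 6 + 5 + 4 + 3 + 2 + 1 + 0
= 3828

3828


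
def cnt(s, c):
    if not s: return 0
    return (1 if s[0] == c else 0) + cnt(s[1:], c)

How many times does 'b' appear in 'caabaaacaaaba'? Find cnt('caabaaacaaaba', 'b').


s[0]='c' != 'b' -> 0
s[0]='a' != 'b' -> 0
s[0]='a' != 'b' -> 0
s[0]='b' == 'b' -> 1
s[0]='a' != 'b' -> 0
s[0]='a' != 'b' -> 0
s[0]='a' != 'b' -> 0
s[0]='c' != 'b' -> 0
s[0]='a' != 'b' -> 0
s[0]='a' != 'b' -> 0
s[0]='a' != 'b' -> 0
s[0]='b' == 'b' -> 1
s[0]='a' != 'b' -> 0
Sum: 0 + 0 + 0 + 1 + 0 + 0 + 0 + 0 + 0 + 0 + 0 + 1 + 0 = 2

2


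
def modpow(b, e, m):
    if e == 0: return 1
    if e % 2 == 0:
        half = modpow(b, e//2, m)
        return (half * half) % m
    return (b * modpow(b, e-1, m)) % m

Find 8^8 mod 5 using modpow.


modpow(8, 8, 5): e is even, compute modpow(8, 4, 5)
  modpow(8, 4, 5): e is even, compute modpow(8, 2, 5)
    modpow(8, 2, 5): e is even, compute modpow(8, 1, 5)
      modpow(8, 1, 5): e is odd, compute modpow(8, 0, 5)
        modpow(8, 0, 5) = 1
      (8 * 1) % 5 = 3
    half=3, (3*3) % 5 = 4
  half=4, (4*4) % 5 = 1
half=1, (1*1) % 5 = 1

1


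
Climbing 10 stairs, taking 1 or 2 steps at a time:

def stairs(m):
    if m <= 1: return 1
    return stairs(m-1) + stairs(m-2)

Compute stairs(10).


Building up from base cases:
stairs(0) = 1
stairs(1) = 1
stairs(2) = stairs(1) + stairs(0) = 1 + 1 = 2
stairs(3) = stairs(2) + stairs(1) = 2 + 1 = 3
stairs(4) = stairs(3) + stairs(2) = 3 + 2 = 5
stairs(5) = stairs(4) + stairs(3) = 5 + 3 = 8
stairs(6) = stairs(5) + stairs(4) = 8 + 5 = 13
stairs(7) = stairs(6) + stairs(5) = 13 + 8 = 21
stairs(8) = stairs(7) + stairs(6) = 21 + 13 = 34
stairs(9) = stairs(8) + stairs(7) = 34 + 21 = 55
stairs(10) = stairs(9) + stairs(8) = 55 + 34 = 89

89


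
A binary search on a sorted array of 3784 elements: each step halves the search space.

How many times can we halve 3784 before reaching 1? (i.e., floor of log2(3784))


3784 / 2 = 1892
1892 / 2 = 946
946 / 2 = 473
473 / 2 = 236
236 / 2 = 118
118 / 2 = 59
59 / 2 = 29
29 / 2 = 14
14 / 2 = 7
7 / 2 = 3
3 / 2 = 1
Reached 1 after 11 halvings

11


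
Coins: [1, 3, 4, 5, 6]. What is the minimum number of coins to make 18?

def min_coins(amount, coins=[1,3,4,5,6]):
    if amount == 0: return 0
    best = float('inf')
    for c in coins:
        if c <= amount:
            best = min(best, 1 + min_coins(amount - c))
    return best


Building up with DP:
min_coins(0) = 0
min_coins(1) = min(1+min_coins(0)=1+0=1) = 1
min_coins(2) = min(1+min_coins(1)=1+1=2) = 2
min_coins(3) = min(1+min_coins(2)=1+2=3, 1+min_coins(0)=1+0=1) = 1
min_coins(4) = min(1+min_coins(3)=1+1=2, 1+min_coins(1)=1+1=2, 1+min_coins(0)=1+0=1) = 1
min_coins(5) = min(1+min_coins(4)=1+1=2, 1+min_coins(2)=1+2=3, 1+min_coins(1)=1+1=2, 1+min_coins(0)=1+0=1) = 1
min_coins(6) = min(1+min_coins(5)=1+1=2, 1+min_coins(3)=1+1=2, 1+min_coins(2)=1+2=3, 1+min_coins(1)=1+1=2, 1+min_coins(0)=1+0=1) = 1
min_coins(7) = min(1+min_coins(6)=1+1=2, 1+min_coins(4)=1+1=2, 1+min_coins(3)=1+1=2, 1+min_coins(2)=1+2=3, 1+min_coins(1)=1+1=2) = 2
min_coins(8) = min(1+min_coins(7)=1+2=3, 1+min_coins(5)=1+1=2, 1+min_coins(4)=1+1=2, 1+min_coins(3)=1+1=2, 1+min_coins(2)=1+2=3) = 2
min_coins(9) = min(1+min_coins(8)=1+2=3, 1+min_coins(6)=1+1=2, 1+min_coins(5)=1+1=2, 1+min_coins(4)=1+1=2, 1+min_coins(3)=1+1=2) = 2
min_coins(10) = min(1+min_coins(9)=1+2=3, 1+min_coins(7)=1+2=3, 1+min_coins(6)=1+1=2, 1+min_coins(5)=1+1=2, 1+min_coins(4)=1+1=2) = 2
min_coins(11) = min(1+min_coins(10)=1+2=3, 1+min_coins(8)=1+2=3, 1+min_coins(7)=1+2=3, 1+min_coins(6)=1+1=2, 1+min_coins(5)=1+1=2) = 2
min_coins(12) = min(1+min_coins(11)=1+2=3, 1+min_coins(9)=1+2=3, 1+min_coins(8)=1+2=3, 1+min_coins(7)=1+2=3, 1+min_coins(6)=1+1=2) = 2
min_coins(13) = min(1+min_coins(12)=1+2=3, 1+min_coins(10)=1+2=3, 1+min_coins(9)=1+2=3, 1+min_coins(8)=1+2=3, 1+min_coins(7)=1+2=3) = 3
min_coins(14) = min(1+min_coins(13)=1+3=4, 1+min_coins(11)=1+2=3, 1+min_coins(10)=1+2=3, 1+min_coins(9)=1+2=3, 1+min_coins(8)=1+2=3) = 3
min_coins(15) = min(1+min_coins(14)=1+3=4, 1+min_coins(12)=1+2=3, 1+min_coins(11)=1+2=3, 1+min_coins(10)=1+2=3, 1+min_coins(9)=1+2=3) = 3
min_coins(16) = min(1+min_coins(15)=1+3=4, 1+min_coins(13)=1+3=4, 1+min_coins(12)=1+2=3, 1+min_coins(11)=1+2=3, 1+min_coins(10)=1+2=3) = 3
min_coins(17) = min(1+min_coins(16)=1+3=4, 1+min_coins(14)=1+3=4, 1+min_coins(13)=1+3=4, 1+min_coins(12)=1+2=3, 1+min_coins(11)=1+2=3) = 3
min_coins(18) = min(1+min_coins(17)=1+3=4, 1+min_coins(15)=1+3=4, 1+min_coins(14)=1+3=4, 1+min_coins(13)=1+3=4, 1+min_coins(12)=1+2=3) = 3

3


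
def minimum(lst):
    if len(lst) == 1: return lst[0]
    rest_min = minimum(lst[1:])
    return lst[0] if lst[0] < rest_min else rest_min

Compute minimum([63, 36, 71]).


minimum([63, 36, 71]): compare 63 with minimum([36, 71])
minimum([36, 71]): compare 36 with minimum([71])
minimum([71]) = 71  (base case)
Compare 36 with 71 -> 36
Compare 63 with 36 -> 36

36


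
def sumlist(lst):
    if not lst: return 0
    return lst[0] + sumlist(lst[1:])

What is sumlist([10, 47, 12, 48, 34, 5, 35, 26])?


sumlist([10, 47, 12, 48, 34, 5, 35, 26]) = 10 + sumlist([47, 12, 48, 34, 5, 35, 26])
sumlist([47, 12, 48, 34, 5, 35, 26]) = 47 + sumlist([12, 48, 34, 5, 35, 26])
sumlist([12, 48, 34, 5, 35, 26]) = 12 + sumlist([48, 34, 5, 35, 26])
sumlist([48, 34, 5, 35, 26]) = 48 + sumlist([34, 5, 35, 26])
sumlist([34, 5, 35, 26]) = 34 + sumlist([5, 35, 26])
sumlist([5, 35, 26]) = 5 + sumlist([35, 26])
sumlist([35, 26]) = 35 + sumlist([26])
sumlist([26]) = 26 + sumlist([])
sumlist([]) = 0  (base case)
Total: 10 + 47 + 12 + 48 + 34 + 5 + 35 + 26 + 0 = 217

217


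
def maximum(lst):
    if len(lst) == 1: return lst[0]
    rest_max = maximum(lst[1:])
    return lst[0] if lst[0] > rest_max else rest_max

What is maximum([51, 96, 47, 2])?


maximum([51, 96, 47, 2]): compare 51 with maximum([96, 47, 2])
maximum([96, 47, 2]): compare 96 with maximum([47, 2])
maximum([47, 2]): compare 47 with maximum([2])
maximum([2]) = 2  (base case)
Compare 47 with 2 -> 47
Compare 96 with 47 -> 96
Compare 51 with 96 -> 96

96


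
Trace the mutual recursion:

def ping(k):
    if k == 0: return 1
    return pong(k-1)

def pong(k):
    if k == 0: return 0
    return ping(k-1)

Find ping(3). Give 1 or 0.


ping(3) = pong(2)
pong(2) = ping(1)
ping(1) = pong(0)
pong(0) = 0  (base case)
Result: 0

0


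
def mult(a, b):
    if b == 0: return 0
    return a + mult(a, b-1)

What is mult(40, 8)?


mult(40, 8) = 40 + mult(40, 7)
mult(40, 7) = 40 + mult(40, 6)
mult(40, 6) = 40 + mult(40, 5)
mult(40, 5) = 40 + mult(40, 4)
mult(40, 4) = 40 + mult(40, 3)
mult(40, 3) = 40 + mult(40, 2)
mult(40, 2) = 40 + mult(40, 1)
mult(40, 1) = 40 + mult(40, 0)
mult(40, 0) = 0  (base case)
Total: 40 + 40 + 40 + 40 + 40 + 40 + 40 + 40 + 0 = 320

320


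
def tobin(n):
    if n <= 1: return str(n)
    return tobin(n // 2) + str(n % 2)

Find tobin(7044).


tobin(7044) = tobin(3522) + '0'
tobin(3522) = tobin(1761) + '0'
tobin(1761) = tobin(880) + '1'
tobin(880) = tobin(440) + '0'
tobin(440) = tobin(220) + '0'
tobin(220) = tobin(110) + '0'
tobin(110) = tobin(55) + '0'
tobin(55) = tobin(27) + '1'
tobin(27) = tobin(13) + '1'
tobin(13) = tobin(6) + '1'
tobin(6) = tobin(3) + '0'
tobin(3) = tobin(1) + '1'
tobin(1) = '1'  (base case)
Concatenating: '1' + '1' + '0' + '1' + '1' + '1' + '0' + '0' + '0' + '0' + '1' + '0' + '0' = '1101110000100'

1101110000100


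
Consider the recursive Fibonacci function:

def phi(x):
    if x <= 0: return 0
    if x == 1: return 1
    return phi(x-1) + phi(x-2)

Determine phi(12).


Computing phi(12) bottom-up:
phi(0) = 0
phi(1) = 1
phi(2) = phi(1) + phi(0) = 1 + 0 = 1
phi(3) = phi(2) + phi(1) = 1 + 1 = 2
phi(4) = phi(3) + phi(2) = 2 + 1 = 3
phi(5) = phi(4) + phi(3) = 3 + 2 = 5
phi(6) = phi(5) + phi(4) = 5 + 3 = 8
phi(7) = phi(6) + phi(5) = 8 + 5 = 13
phi(8) = phi(7) + phi(6) = 13 + 8 = 21
phi(9) = phi(8) + phi(7) = 21 + 13 = 34
phi(10) = phi(9) + phi(8) = 34 + 21 = 55
phi(11) = phi(10) + phi(9) = 55 + 34 = 89
phi(12) = phi(11) + phi(10) = 89 + 55 = 144

144


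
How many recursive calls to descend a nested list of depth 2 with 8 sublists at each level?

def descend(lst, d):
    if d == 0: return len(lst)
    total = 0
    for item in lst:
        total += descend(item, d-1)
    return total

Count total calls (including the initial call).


At depth 0 (root): 1 call
At depth 1: each of 1 parents calls descend on 8 children = 8 calls
At depth 2: each of 8 parents calls descend on 8 children = 64 calls
Total: 1 + 8 + 64 = 73

73


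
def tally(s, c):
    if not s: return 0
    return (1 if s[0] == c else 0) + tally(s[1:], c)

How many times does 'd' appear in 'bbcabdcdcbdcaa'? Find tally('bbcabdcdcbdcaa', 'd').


s[0]='b' != 'd' -> 0
s[0]='b' != 'd' -> 0
s[0]='c' != 'd' -> 0
s[0]='a' != 'd' -> 0
s[0]='b' != 'd' -> 0
s[0]='d' == 'd' -> 1
s[0]='c' != 'd' -> 0
s[0]='d' == 'd' -> 1
s[0]='c' != 'd' -> 0
s[0]='b' != 'd' -> 0
s[0]='d' == 'd' -> 1
s[0]='c' != 'd' -> 0
s[0]='a' != 'd' -> 0
s[0]='a' != 'd' -> 0
Sum: 0 + 0 + 0 + 0 + 0 + 1 + 0 + 1 + 0 + 0 + 1 + 0 + 0 + 0 = 3

3


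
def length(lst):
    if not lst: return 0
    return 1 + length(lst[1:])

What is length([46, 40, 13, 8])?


length([46, 40, 13, 8]) = 1 + length([40, 13, 8])
length([40, 13, 8]) = 1 + length([13, 8])
length([13, 8]) = 1 + length([8])
length([8]) = 1 + length([])
length([]) = 0  (base case)
Unwinding: 1 + 1 + 1 + 1 + 0 = 4

4


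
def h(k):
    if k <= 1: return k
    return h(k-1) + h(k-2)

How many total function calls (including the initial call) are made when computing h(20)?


Let C(n) = total calls for h(n)
C(0) = 1, C(1) = 1
C(2) = 1 + C(1) + C(0) = 1 + 1 + 1 = 3
C(3) = 1 + C(2) + C(1) = 1 + 3 + 1 = 5
C(4) = 1 + C(3) + C(2) = 1 + 5 + 3 = 9
C(5) = 1 + C(4) + C(3) = 1 + 9 + 5 = 15
C(6) = 1 + C(5) + C(4) = 1 + 15 + 9 = 25
C(7) = 1 + C(6) + C(5) = 1 + 25 + 15 = 41
C(8) = 1 + C(7) + C(6) = 1 + 41 + 25 = 67
C(9) = 1 + C(8) + C(7) = 1 + 67 + 41 = 109
C(10) = 1 + C(9) + C(8) = 1 + 109 + 67 = 177
C(11) = 1 + C(10) + C(9) = 1 + 177 + 109 = 287
C(12) = 1 + C(11) + C(10) = 1 + 287 + 177 = 465
C(13) = 1 + C(12) + C(11) = 1 + 465 + 287 = 753
C(14) = 1 + C(13) + C(12) = 1 + 753 + 465 = 1219
C(15) = 1 + C(14) + C(13) = 1 + 1219 + 753 = 1973
C(16) = 1 + C(15) + C(14) = 1 + 1973 + 1219 = 3193
C(17) = 1 + C(16) + C(15) = 1 + 3193 + 1973 = 5167
C(18) = 1 + C(17) + C(16) = 1 + 5167 + 3193 = 8361
C(19) = 1 + C(18) + C(17) = 1 + 8361 + 5167 = 13529
C(20) = 1 + C(19) + C(18) = 1 + 13529 + 8361 = 21891

21891


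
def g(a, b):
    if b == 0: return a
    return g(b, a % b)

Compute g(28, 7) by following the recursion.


g(28, 7) = g(7, 0)
g(7, 0) = 7  (base case)

7


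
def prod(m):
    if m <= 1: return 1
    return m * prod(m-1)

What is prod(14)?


prod(14)
= 14 * prod(13)
= 14 * 13 * prod(12)
= 14 * 13 * 12 * prod(11)
= 14 * 13 * 12 * 11 * prod(10)
= 14 * 13 * 12 * 11 * 10 * prod(9)
= 14 * 13 * 12 * 11 * 10 * 9 * prod(8)
= 14 * 13 * 12 * 11 * 10 * 9 * 8 * prod(7)
= 14 * 13 * 12 * 11 * 10 * 9 * 8 * 7 * prod(6)
= 14 * 13 * 12 * 11 * 10 * 9 * 8 * 7 * 6 * prod(5)
= 14 * 13 * 12 * 11 * 10 * 9 * 8 * 7 * 6 * 5 * prod(4)
= 14 * 13 * 12 * 11 * 10 * 9 * 8 * 7 * 6 * 5 * 4 * prod(3)
= 14 * 13 * 12 * 11 * 10 * 9 * 8 * 7 * 6 * 5 * 4 * 3 * prod(2)
= 14 * 13 * 12 * 11 * 10 * 9 * 8 * 7 * 6 * 5 * 4 * 3 * 2 * prod(1)
= 14 * 13 * 12 * 11 * 10 * 9 * 8 * 7 * 6 * 5 * 4 * 3 * 2 * 1
= 87178291200

87178291200


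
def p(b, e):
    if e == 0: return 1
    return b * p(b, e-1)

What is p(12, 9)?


p(12, 9)
= 12 * p(12, 8)
= 12 * 12 * p(12, 7)
= 12 * 12 * 12 * p(12, 6)
= 12 * 12 * 12 * 12 * p(12, 5)
= 12 * 12 * 12 * 12 * 12 * p(12, 4)
= 12 * 12 * 12 * 12 * 12 * 12 * p(12, 3)
= 12 * 12 * 12 * 12 * 12 * 12 * 12 * p(12, 2)
= 12 * 12 * 12 * 12 * 12 * 12 * 12 * 12 * p(12, 1)
= 12 * 12 * 12 * 12 * 12 * 12 * 12 * 12 * 12 * p(12, 0)
= 12 * 12 * 12 * 12 * 12 * 12 * 12 * 12 * 12 * 1
= 5159780352

5159780352


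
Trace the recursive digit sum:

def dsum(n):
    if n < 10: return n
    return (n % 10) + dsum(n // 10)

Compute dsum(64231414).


dsum(64231414) = 4 + dsum(6423141)
dsum(6423141) = 1 + dsum(642314)
dsum(642314) = 4 + dsum(64231)
dsum(64231) = 1 + dsum(6423)
dsum(6423) = 3 + dsum(642)
dsum(642) = 2 + dsum(64)
dsum(64) = 4 + dsum(6)
dsum(6) = 6  (base case)
Total: 4 + 1 + 4 + 1 + 3 + 2 + 4 + 6 = 25

25


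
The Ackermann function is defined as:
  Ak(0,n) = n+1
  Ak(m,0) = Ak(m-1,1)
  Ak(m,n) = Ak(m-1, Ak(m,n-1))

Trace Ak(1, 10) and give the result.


Ak(1, 10) = Ak(0, Ak(1, 9))
  Ak(1, 9) = Ak(0, Ak(1, 8))
    Ak(1, 8) = Ak(0, Ak(1, 7))
      Ak(1, 7) = Ak(0, Ak(1, 6))
        Ak(1, 6) = Ak(0, Ak(1, 5))
          Ak(1, 5) = Ak(0, Ak(1, 4))
          Ak(1, 4) = Ak(0, Ak(1, 3))
          Ak(1, 3) = Ak(0, Ak(1, 2))
          Ak(1, 2) = Ak(0, Ak(1, 1))
          Ak(1, 1) = Ak(0, Ak(1, 0))
          Ak(1, 0) = Ak(0, 1)
          Ak(0, 1) = 2
            = Ak(0, 2)
          Ak(0, 2) = 3
            = Ak(0, 3)
          Ak(0, 3) = 4
            = Ak(0, 4)
          Ak(0, 4) = 5
            = Ak(0, 5)
          Ak(0, 5) = 6
            = Ak(0, 6)
          Ak(0, 6) = 7
          = Ak(0, 7)
          Ak(0, 7) = 8
        = Ak(0, 8)
... (trace truncated)
Result: Ak(1, 10) = 12

12


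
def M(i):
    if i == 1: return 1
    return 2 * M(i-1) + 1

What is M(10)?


M(10) = 2 * M(9) + 1
M(9) = 2 * M(8) + 1
M(8) = 2 * M(7) + 1
M(7) = 2 * M(6) + 1
M(6) = 2 * M(5) + 1
M(5) = 2 * M(4) + 1
M(4) = 2 * M(3) + 1
M(3) = 2 * M(2) + 1
M(2) = 2 * M(1) + 1
M(1) = 1  (base case)
M(2) = 2 * 1 + 1 = 3
M(3) = 2 * 3 + 1 = 7
M(4) = 2 * 7 + 1 = 15
M(5) = 2 * 15 + 1 = 31
M(6) = 2 * 31 + 1 = 63
M(7) = 2 * 63 + 1 = 127
M(8) = 2 * 127 + 1 = 255
M(9) = 2 * 255 + 1 = 511
M(10) = 2 * 511 + 1 = 1023

1023


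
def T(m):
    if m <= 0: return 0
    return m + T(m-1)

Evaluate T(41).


T(41)
= 41 + 40 + 39 + 38 + 37 + 36 + 35 + 34 + 33 + 32 + 31 + 30 + 29 + 28 + 27 + 26 + 25 + 24 + 23 + 22 + 21 + 20 + 19 + 18 + 17 + 16 + 15 + 14 + 13 + 12 + 11 + 10 + 9 + 8 + 7 + 6 + 5 + 4 + 3 + 2 + 1 + T(0)
= 41 + 40 + 39 + 38 + 37 + 36 + 35 + 34 + 33 + 32 + 31 + 30 + 29 + 28 + 27 + 26 + 25 + 24 + 23 + 22 + 21 + 20 + 19 + 18 + 17 + 16 + 15 + 14 + 13 + 12 + 11 + 10 + 9 + 8 + 7 + 6 + 5 + 4 + 3 + 2 + 1 + 0
= 861

861


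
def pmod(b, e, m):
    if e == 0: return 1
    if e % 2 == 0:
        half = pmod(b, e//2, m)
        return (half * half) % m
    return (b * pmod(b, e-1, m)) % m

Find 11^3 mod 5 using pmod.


pmod(11, 3, 5): e is odd, compute pmod(11, 2, 5)
  pmod(11, 2, 5): e is even, compute pmod(11, 1, 5)
    pmod(11, 1, 5): e is odd, compute pmod(11, 0, 5)
      pmod(11, 0, 5) = 1
    (11 * 1) % 5 = 1
  half=1, (1*1) % 5 = 1
(11 * 1) % 5 = 1

1


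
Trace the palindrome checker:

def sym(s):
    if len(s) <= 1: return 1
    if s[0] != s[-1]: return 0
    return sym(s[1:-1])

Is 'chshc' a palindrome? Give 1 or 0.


sym('chshc'): s[0]='c' == s[-1]='c' -> check sym('hsh')
sym('hsh'): s[0]='h' == s[-1]='h' -> check sym('s')
sym('s'): len <= 1 -> return 1  (base case)
Result: 1 (palindrome)

1


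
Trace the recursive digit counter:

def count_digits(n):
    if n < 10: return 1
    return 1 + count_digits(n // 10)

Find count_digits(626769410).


count_digits(626769410) = 1 + count_digits(62676941)
count_digits(62676941) = 1 + count_digits(6267694)
count_digits(6267694) = 1 + count_digits(626769)
count_digits(626769) = 1 + count_digits(62676)
count_digits(62676) = 1 + count_digits(6267)
count_digits(6267) = 1 + count_digits(626)
count_digits(626) = 1 + count_digits(62)
count_digits(62) = 1 + count_digits(6)
count_digits(6) = 1  (base case: 6 < 10)
Unwinding: 1 + 1 + 1 + 1 + 1 + 1 + 1 + 1 + 1 = 9

9


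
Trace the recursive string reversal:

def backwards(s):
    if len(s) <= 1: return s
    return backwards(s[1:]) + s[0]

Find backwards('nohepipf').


backwards('nohepipf') = backwards('ohepipf') + 'n'
backwards('ohepipf') = backwards('hepipf') + 'o'
backwards('hepipf') = backwards('epipf') + 'h'
backwards('epipf') = backwards('pipf') + 'e'
backwards('pipf') = backwards('ipf') + 'p'
backwards('ipf') = backwards('pf') + 'i'
backwards('pf') = backwards('f') + 'p'
backwards('f') = 'f'  (base case)
Concatenating: 'f' + 'p' + 'i' + 'p' + 'e' + 'h' + 'o' + 'n' = 'fpipehon'

fpipehon


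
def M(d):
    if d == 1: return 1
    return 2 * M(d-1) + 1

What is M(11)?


M(11) = 2 * M(10) + 1
M(10) = 2 * M(9) + 1
M(9) = 2 * M(8) + 1
M(8) = 2 * M(7) + 1
M(7) = 2 * M(6) + 1
M(6) = 2 * M(5) + 1
M(5) = 2 * M(4) + 1
M(4) = 2 * M(3) + 1
M(3) = 2 * M(2) + 1
M(2) = 2 * M(1) + 1
M(1) = 1  (base case)
M(2) = 2 * 1 + 1 = 3
M(3) = 2 * 3 + 1 = 7
M(4) = 2 * 7 + 1 = 15
M(5) = 2 * 15 + 1 = 31
M(6) = 2 * 31 + 1 = 63
M(7) = 2 * 63 + 1 = 127
M(8) = 2 * 127 + 1 = 255
M(9) = 2 * 255 + 1 = 511
M(10) = 2 * 511 + 1 = 1023
M(11) = 2 * 1023 + 1 = 2047

2047


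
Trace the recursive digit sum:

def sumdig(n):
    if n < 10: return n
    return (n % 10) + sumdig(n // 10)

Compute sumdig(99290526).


sumdig(99290526) = 6 + sumdig(9929052)
sumdig(9929052) = 2 + sumdig(992905)
sumdig(992905) = 5 + sumdig(99290)
sumdig(99290) = 0 + sumdig(9929)
sumdig(9929) = 9 + sumdig(992)
sumdig(992) = 2 + sumdig(99)
sumdig(99) = 9 + sumdig(9)
sumdig(9) = 9  (base case)
Total: 6 + 2 + 5 + 0 + 9 + 2 + 9 + 9 = 42

42


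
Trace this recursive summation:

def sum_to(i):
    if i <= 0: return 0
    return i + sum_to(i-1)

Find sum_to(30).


sum_to(30)
= 30 + 29 + 28 + 27 + 26 + 25 + 24 + 23 + 22 + 21 + 20 + 19 + 18 + 17 + 16 + 15 + 14 + 13 + 12 + 11 + 10 + 9 + 8 + 7 + 6 + 5 + 4 + 3 + 2 + 1 + sum_to(0)
= 30 + 29 + 28 + 27 + 26 + 25 + 24 + 23 + 22 + 21 + 20 + 19 + 18 + 17 + 16 + 15 + 14 + 13 + 12 + 11 + 10 + 9 + 8 + 7 + 6 + 5 + 4 + 3 + 2 + 1 + 0
= 465

465


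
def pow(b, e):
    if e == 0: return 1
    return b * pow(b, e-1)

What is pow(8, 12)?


pow(8, 12)
= 8 * pow(8, 11)
= 8 * 8 * pow(8, 10)
= 8 * 8 * 8 * pow(8, 9)
= 8 * 8 * 8 * 8 * pow(8, 8)
= 8 * 8 * 8 * 8 * 8 * pow(8, 7)
= 8 * 8 * 8 * 8 * 8 * 8 * pow(8, 6)
= 8 * 8 * 8 * 8 * 8 * 8 * 8 * pow(8, 5)
= 8 * 8 * 8 * 8 * 8 * 8 * 8 * 8 * pow(8, 4)
= 8 * 8 * 8 * 8 * 8 * 8 * 8 * 8 * 8 * pow(8, 3)
= 8 * 8 * 8 * 8 * 8 * 8 * 8 * 8 * 8 * 8 * pow(8, 2)
= 8 * 8 * 8 * 8 * 8 * 8 * 8 * 8 * 8 * 8 * 8 * pow(8, 1)
= 8 * 8 * 8 * 8 * 8 * 8 * 8 * 8 * 8 * 8 * 8 * 8 * pow(8, 0)
= 8 * 8 * 8 * 8 * 8 * 8 * 8 * 8 * 8 * 8 * 8 * 8 * 1
= 68719476736

68719476736


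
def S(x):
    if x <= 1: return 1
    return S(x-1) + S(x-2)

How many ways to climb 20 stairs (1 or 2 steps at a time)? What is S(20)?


Building up from base cases:
S(0) = 1
S(1) = 1
S(2) = S(1) + S(0) = 1 + 1 = 2
S(3) = S(2) + S(1) = 2 + 1 = 3
S(4) = S(3) + S(2) = 3 + 2 = 5
S(5) = S(4) + S(3) = 5 + 3 = 8
S(6) = S(5) + S(4) = 8 + 5 = 13
S(7) = S(6) + S(5) = 13 + 8 = 21
S(8) = S(7) + S(6) = 21 + 13 = 34
S(9) = S(8) + S(7) = 34 + 21 = 55
S(10) = S(9) + S(8) = 55 + 34 = 89
S(11) = S(10) + S(9) = 89 + 55 = 144
S(12) = S(11) + S(10) = 144 + 89 = 233
S(13) = S(12) + S(11) = 233 + 144 = 377
S(14) = S(13) + S(12) = 377 + 233 = 610
S(15) = S(14) + S(13) = 610 + 377 = 987
S(16) = S(15) + S(14) = 987 + 610 = 1597
S(17) = S(16) + S(15) = 1597 + 987 = 2584
S(18) = S(17) + S(16) = 2584 + 1597 = 4181
S(19) = S(18) + S(17) = 4181 + 2584 = 6765
S(20) = S(19) + S(18) = 6765 + 4181 = 10946

10946


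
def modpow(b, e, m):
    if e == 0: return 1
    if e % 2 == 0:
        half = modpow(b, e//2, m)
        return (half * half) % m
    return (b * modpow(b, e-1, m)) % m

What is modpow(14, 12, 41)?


modpow(14, 12, 41): e is even, compute modpow(14, 6, 41)
  modpow(14, 6, 41): e is even, compute modpow(14, 3, 41)
    modpow(14, 3, 41): e is odd, compute modpow(14, 2, 41)
      modpow(14, 2, 41): e is even, compute modpow(14, 1, 41)
        modpow(14, 1, 41): e is odd, compute modpow(14, 0, 41)
          modpow(14, 0, 41) = 1
        (14 * 1) % 41 = 14
      half=14, (14*14) % 41 = 32
    (14 * 32) % 41 = 38
  half=38, (38*38) % 41 = 9
half=9, (9*9) % 41 = 40

40


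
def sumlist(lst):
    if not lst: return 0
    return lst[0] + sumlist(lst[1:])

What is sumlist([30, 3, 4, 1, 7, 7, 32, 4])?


sumlist([30, 3, 4, 1, 7, 7, 32, 4]) = 30 + sumlist([3, 4, 1, 7, 7, 32, 4])
sumlist([3, 4, 1, 7, 7, 32, 4]) = 3 + sumlist([4, 1, 7, 7, 32, 4])
sumlist([4, 1, 7, 7, 32, 4]) = 4 + sumlist([1, 7, 7, 32, 4])
sumlist([1, 7, 7, 32, 4]) = 1 + sumlist([7, 7, 32, 4])
sumlist([7, 7, 32, 4]) = 7 + sumlist([7, 32, 4])
sumlist([7, 32, 4]) = 7 + sumlist([32, 4])
sumlist([32, 4]) = 32 + sumlist([4])
sumlist([4]) = 4 + sumlist([])
sumlist([]) = 0  (base case)
Total: 30 + 3 + 4 + 1 + 7 + 7 + 32 + 4 + 0 = 88

88


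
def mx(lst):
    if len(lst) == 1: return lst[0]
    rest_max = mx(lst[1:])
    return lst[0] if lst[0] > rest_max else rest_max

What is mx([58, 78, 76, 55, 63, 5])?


mx([58, 78, 76, 55, 63, 5]): compare 58 with mx([78, 76, 55, 63, 5])
mx([78, 76, 55, 63, 5]): compare 78 with mx([76, 55, 63, 5])
mx([76, 55, 63, 5]): compare 76 with mx([55, 63, 5])
mx([55, 63, 5]): compare 55 with mx([63, 5])
mx([63, 5]): compare 63 with mx([5])
mx([5]) = 5  (base case)
Compare 63 with 5 -> 63
Compare 55 with 63 -> 63
Compare 76 with 63 -> 76
Compare 78 with 76 -> 78
Compare 58 with 78 -> 78

78


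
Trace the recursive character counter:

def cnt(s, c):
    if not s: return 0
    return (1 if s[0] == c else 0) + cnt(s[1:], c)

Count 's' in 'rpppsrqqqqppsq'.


s[0]='r' != 's' -> 0
s[0]='p' != 's' -> 0
s[0]='p' != 's' -> 0
s[0]='p' != 's' -> 0
s[0]='s' == 's' -> 1
s[0]='r' != 's' -> 0
s[0]='q' != 's' -> 0
s[0]='q' != 's' -> 0
s[0]='q' != 's' -> 0
s[0]='q' != 's' -> 0
s[0]='p' != 's' -> 0
s[0]='p' != 's' -> 0
s[0]='s' == 's' -> 1
s[0]='q' != 's' -> 0
Sum: 0 + 0 + 0 + 0 + 1 + 0 + 0 + 0 + 0 + 0 + 0 + 0 + 1 + 0 = 2

2


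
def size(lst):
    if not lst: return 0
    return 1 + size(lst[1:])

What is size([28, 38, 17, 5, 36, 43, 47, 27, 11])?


size([28, 38, 17, 5, 36, 43, 47, 27, 11]) = 1 + size([38, 17, 5, 36, 43, 47, 27, 11])
size([38, 17, 5, 36, 43, 47, 27, 11]) = 1 + size([17, 5, 36, 43, 47, 27, 11])
size([17, 5, 36, 43, 47, 27, 11]) = 1 + size([5, 36, 43, 47, 27, 11])
size([5, 36, 43, 47, 27, 11]) = 1 + size([36, 43, 47, 27, 11])
size([36, 43, 47, 27, 11]) = 1 + size([43, 47, 27, 11])
size([43, 47, 27, 11]) = 1 + size([47, 27, 11])
size([47, 27, 11]) = 1 + size([27, 11])
size([27, 11]) = 1 + size([11])
size([11]) = 1 + size([])
size([]) = 0  (base case)
Unwinding: 1 + 1 + 1 + 1 + 1 + 1 + 1 + 1 + 1 + 0 = 9

9


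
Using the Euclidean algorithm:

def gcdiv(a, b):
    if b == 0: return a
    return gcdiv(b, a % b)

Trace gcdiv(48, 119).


gcdiv(48, 119) = gcdiv(119, 48)
gcdiv(119, 48) = gcdiv(48, 23)
gcdiv(48, 23) = gcdiv(23, 2)
gcdiv(23, 2) = gcdiv(2, 1)
gcdiv(2, 1) = gcdiv(1, 0)
gcdiv(1, 0) = 1  (base case)

1


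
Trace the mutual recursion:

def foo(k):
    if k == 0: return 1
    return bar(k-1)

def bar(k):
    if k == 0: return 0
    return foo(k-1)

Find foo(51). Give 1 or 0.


foo(51) = bar(50)
bar(50) = foo(49)
foo(49) = bar(48)
bar(48) = foo(47)
foo(47) = bar(46)
bar(46) = foo(45)
foo(45) = bar(44)
bar(44) = foo(43)
foo(43) = bar(42)
bar(42) = foo(41)
foo(41) = bar(40)
bar(40) = foo(39)
foo(39) = bar(38)
bar(38) = foo(37)
foo(37) = bar(36)
bar(36) = foo(35)
foo(35) = bar(34)
bar(34) = foo(33)
foo(33) = bar(32)
bar(32) = foo(31)
foo(31) = bar(30)
bar(30) = foo(29)
foo(29) = bar(28)
bar(28) = foo(27)
foo(27) = bar(26)
bar(26) = foo(25)
foo(25) = bar(24)
bar(24) = foo(23)
foo(23) = bar(22)
bar(22) = foo(21)
foo(21) = bar(20)
bar(20) = foo(19)
foo(19) = bar(18)
bar(18) = foo(17)
foo(17) = bar(16)
bar(16) = foo(15)
foo(15) = bar(14)
bar(14) = foo(13)
foo(13) = bar(12)
bar(12) = foo(11)
foo(11) = bar(10)
bar(10) = foo(9)
foo(9) = bar(8)
bar(8) = foo(7)
foo(7) = bar(6)
bar(6) = foo(5)
foo(5) = bar(4)
bar(4) = foo(3)
foo(3) = bar(2)
bar(2) = foo(1)
foo(1) = bar(0)
bar(0) = 0  (base case)
Result: 0

0


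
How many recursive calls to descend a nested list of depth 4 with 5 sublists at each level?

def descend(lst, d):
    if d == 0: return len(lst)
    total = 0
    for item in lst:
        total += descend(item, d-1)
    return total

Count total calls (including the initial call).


At depth 0 (root): 1 call
At depth 1: each of 1 parents calls descend on 5 children = 5 calls
At depth 2: each of 5 parents calls descend on 5 children = 25 calls
At depth 3: each of 25 parents calls descend on 5 children = 125 calls
At depth 4: each of 125 parents calls descend on 5 children = 625 calls
Total: 1 + 5 + 25 + 125 + 625 = 781

781


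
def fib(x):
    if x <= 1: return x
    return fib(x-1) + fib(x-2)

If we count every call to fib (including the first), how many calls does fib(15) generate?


Let C(n) = total calls for fib(n)
C(0) = 1, C(1) = 1
C(2) = 1 + C(1) + C(0) = 1 + 1 + 1 = 3
C(3) = 1 + C(2) + C(1) = 1 + 3 + 1 = 5
C(4) = 1 + C(3) + C(2) = 1 + 5 + 3 = 9
C(5) = 1 + C(4) + C(3) = 1 + 9 + 5 = 15
C(6) = 1 + C(5) + C(4) = 1 + 15 + 9 = 25
C(7) = 1 + C(6) + C(5) = 1 + 25 + 15 = 41
C(8) = 1 + C(7) + C(6) = 1 + 41 + 25 = 67
C(9) = 1 + C(8) + C(7) = 1 + 67 + 41 = 109
C(10) = 1 + C(9) + C(8) = 1 + 109 + 67 = 177
C(11) = 1 + C(10) + C(9) = 1 + 177 + 109 = 287
C(12) = 1 + C(11) + C(10) = 1 + 287 + 177 = 465
C(13) = 1 + C(12) + C(11) = 1 + 465 + 287 = 753
C(14) = 1 + C(13) + C(12) = 1 + 753 + 465 = 1219
C(15) = 1 + C(14) + C(13) = 1 + 1219 + 753 = 1973

1973


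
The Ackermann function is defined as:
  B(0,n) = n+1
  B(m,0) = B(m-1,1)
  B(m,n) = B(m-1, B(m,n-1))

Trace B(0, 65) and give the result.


B(0, 65) = 66
Result: B(0, 65) = 66

66


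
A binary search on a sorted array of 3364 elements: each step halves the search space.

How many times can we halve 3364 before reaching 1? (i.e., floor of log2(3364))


3364 / 2 = 1682
1682 / 2 = 841
841 / 2 = 420
420 / 2 = 210
210 / 2 = 105
105 / 2 = 52
52 / 2 = 26
26 / 2 = 13
13 / 2 = 6
6 / 2 = 3
3 / 2 = 1
Reached 1 after 11 halvings

11


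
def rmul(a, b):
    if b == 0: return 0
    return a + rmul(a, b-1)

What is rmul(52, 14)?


rmul(52, 14) = 52 + rmul(52, 13)
rmul(52, 13) = 52 + rmul(52, 12)
rmul(52, 12) = 52 + rmul(52, 11)
rmul(52, 11) = 52 + rmul(52, 10)
rmul(52, 10) = 52 + rmul(52, 9)
rmul(52, 9) = 52 + rmul(52, 8)
rmul(52, 8) = 52 + rmul(52, 7)
rmul(52, 7) = 52 + rmul(52, 6)
rmul(52, 6) = 52 + rmul(52, 5)
rmul(52, 5) = 52 + rmul(52, 4)
rmul(52, 4) = 52 + rmul(52, 3)
rmul(52, 3) = 52 + rmul(52, 2)
rmul(52, 2) = 52 + rmul(52, 1)
rmul(52, 1) = 52 + rmul(52, 0)
rmul(52, 0) = 0  (base case)
Total: 52 + 52 + 52 + 52 + 52 + 52 + 52 + 52 + 52 + 52 + 52 + 52 + 52 + 52 + 0 = 728

728


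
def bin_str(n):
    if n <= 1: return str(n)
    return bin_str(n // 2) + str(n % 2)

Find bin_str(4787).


bin_str(4787) = bin_str(2393) + '1'
bin_str(2393) = bin_str(1196) + '1'
bin_str(1196) = bin_str(598) + '0'
bin_str(598) = bin_str(299) + '0'
bin_str(299) = bin_str(149) + '1'
bin_str(149) = bin_str(74) + '1'
bin_str(74) = bin_str(37) + '0'
bin_str(37) = bin_str(18) + '1'
bin_str(18) = bin_str(9) + '0'
bin_str(9) = bin_str(4) + '1'
bin_str(4) = bin_str(2) + '0'
bin_str(2) = bin_str(1) + '0'
bin_str(1) = '1'  (base case)
Concatenating: '1' + '0' + '0' + '1' + '0' + '1' + '0' + '1' + '1' + '0' + '0' + '1' + '1' = '1001010110011'

1001010110011


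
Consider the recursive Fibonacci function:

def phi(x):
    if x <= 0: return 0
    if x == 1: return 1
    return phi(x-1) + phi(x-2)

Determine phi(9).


Computing phi(9) bottom-up:
phi(0) = 0
phi(1) = 1
phi(2) = phi(1) + phi(0) = 1 + 0 = 1
phi(3) = phi(2) + phi(1) = 1 + 1 = 2
phi(4) = phi(3) + phi(2) = 2 + 1 = 3
phi(5) = phi(4) + phi(3) = 3 + 2 = 5
phi(6) = phi(5) + phi(4) = 5 + 3 = 8
phi(7) = phi(6) + phi(5) = 8 + 5 = 13
phi(8) = phi(7) + phi(6) = 13 + 8 = 21
phi(9) = phi(8) + phi(7) = 21 + 13 = 34

34


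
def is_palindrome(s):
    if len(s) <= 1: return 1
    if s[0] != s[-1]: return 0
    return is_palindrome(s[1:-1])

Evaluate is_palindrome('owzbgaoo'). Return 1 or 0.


is_palindrome('owzbgaoo'): s[0]='o' == s[-1]='o' -> check is_palindrome('wzbgao')
is_palindrome('wzbgao'): s[0]='w' != s[-1]='o' -> return 0
Result: 0 (not a palindrome)

0


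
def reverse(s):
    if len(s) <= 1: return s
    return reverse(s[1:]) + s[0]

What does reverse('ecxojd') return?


reverse('ecxojd') = reverse('cxojd') + 'e'
reverse('cxojd') = reverse('xojd') + 'c'
reverse('xojd') = reverse('ojd') + 'x'
reverse('ojd') = reverse('jd') + 'o'
reverse('jd') = reverse('d') + 'j'
reverse('d') = 'd'  (base case)
Concatenating: 'd' + 'j' + 'o' + 'x' + 'c' + 'e' = 'djoxce'

djoxce


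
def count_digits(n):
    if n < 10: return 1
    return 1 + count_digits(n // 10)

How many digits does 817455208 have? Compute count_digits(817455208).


count_digits(817455208) = 1 + count_digits(81745520)
count_digits(81745520) = 1 + count_digits(8174552)
count_digits(8174552) = 1 + count_digits(817455)
count_digits(817455) = 1 + count_digits(81745)
count_digits(81745) = 1 + count_digits(8174)
count_digits(8174) = 1 + count_digits(817)
count_digits(817) = 1 + count_digits(81)
count_digits(81) = 1 + count_digits(8)
count_digits(8) = 1  (base case: 8 < 10)
Unwinding: 1 + 1 + 1 + 1 + 1 + 1 + 1 + 1 + 1 = 9

9


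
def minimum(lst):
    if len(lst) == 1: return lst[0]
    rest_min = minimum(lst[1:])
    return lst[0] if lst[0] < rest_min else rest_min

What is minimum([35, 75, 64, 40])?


minimum([35, 75, 64, 40]): compare 35 with minimum([75, 64, 40])
minimum([75, 64, 40]): compare 75 with minimum([64, 40])
minimum([64, 40]): compare 64 with minimum([40])
minimum([40]) = 40  (base case)
Compare 64 with 40 -> 40
Compare 75 with 40 -> 40
Compare 35 with 40 -> 35

35


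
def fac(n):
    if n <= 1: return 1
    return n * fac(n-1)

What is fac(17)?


fac(17)
= 17 * fac(16)
= 17 * 16 * fac(15)
= 17 * 16 * 15 * fac(14)
= 17 * 16 * 15 * 14 * fac(13)
= 17 * 16 * 15 * 14 * 13 * fac(12)
= 17 * 16 * 15 * 14 * 13 * 12 * fac(11)
= 17 * 16 * 15 * 14 * 13 * 12 * 11 * fac(10)
= 17 * 16 * 15 * 14 * 13 * 12 * 11 * 10 * fac(9)
= 17 * 16 * 15 * 14 * 13 * 12 * 11 * 10 * 9 * fac(8)
= 17 * 16 * 15 * 14 * 13 * 12 * 11 * 10 * 9 * 8 * fac(7)
= 17 * 16 * 15 * 14 * 13 * 12 * 11 * 10 * 9 * 8 * 7 * fac(6)
= 17 * 16 * 15 * 14 * 13 * 12 * 11 * 10 * 9 * 8 * 7 * 6 * fac(5)
= 17 * 16 * 15 * 14 * 13 * 12 * 11 * 10 * 9 * 8 * 7 * 6 * 5 * fac(4)
= 17 * 16 * 15 * 14 * 13 * 12 * 11 * 10 * 9 * 8 * 7 * 6 * 5 * 4 * fac(3)
= 17 * 16 * 15 * 14 * 13 * 12 * 11 * 10 * 9 * 8 * 7 * 6 * 5 * 4 * 3 * fac(2)
= 17 * 16 * 15 * 14 * 13 * 12 * 11 * 10 * 9 * 8 * 7 * 6 * 5 * 4 * 3 * 2 * fac(1)
= 17 * 16 * 15 * 14 * 13 * 12 * 11 * 10 * 9 * 8 * 7 * 6 * 5 * 4 * 3 * 2 * 1
= 355687428096000

355687428096000
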